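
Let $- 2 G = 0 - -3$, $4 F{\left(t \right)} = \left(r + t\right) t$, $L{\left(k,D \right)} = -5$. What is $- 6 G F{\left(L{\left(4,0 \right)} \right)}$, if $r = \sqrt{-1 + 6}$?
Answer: $\frac{225}{4} - \frac{45 \sqrt{5}}{4} \approx 31.094$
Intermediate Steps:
$r = \sqrt{5} \approx 2.2361$
$F{\left(t \right)} = \frac{t \left(t + \sqrt{5}\right)}{4}$ ($F{\left(t \right)} = \frac{\left(\sqrt{5} + t\right) t}{4} = \frac{\left(t + \sqrt{5}\right) t}{4} = \frac{t \left(t + \sqrt{5}\right)}{4}$)
$G = - \frac{3}{2}$ ($G = - \frac{0 - -3}{2} = - \frac{0 + 3}{2} = \left(- \frac{1}{2}\right) 3 = - \frac{3}{2} \approx -1.5$)
$- 6 G F{\left(L{\left(4,0 \right)} \right)} = \left(-6\right) \left(- \frac{3}{2}\right) \frac{1}{4} \left(-5\right) \left(-5 + \sqrt{5}\right) = 9 \left(\frac{25}{4} - \frac{5 \sqrt{5}}{4}\right) = \frac{225}{4} - \frac{45 \sqrt{5}}{4}$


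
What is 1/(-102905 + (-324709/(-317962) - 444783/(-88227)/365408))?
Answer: -1708454956254432/175806812542246746295 ≈ -9.7178e-6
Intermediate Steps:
1/(-102905 + (-324709/(-317962) - 444783/(-88227)/365408)) = 1/(-102905 + (-324709*(-1/317962) - 444783*(-1/88227)*(1/365408))) = 1/(-102905 + (324709/317962 + (148261/29409)*(1/365408))) = 1/(-102905 + (324709/317962 + 148261/10746283872)) = 1/(-102905 + 1744731115578665/1708454956254432) = 1/(-175806812542246746295/1708454956254432) = -1708454956254432/175806812542246746295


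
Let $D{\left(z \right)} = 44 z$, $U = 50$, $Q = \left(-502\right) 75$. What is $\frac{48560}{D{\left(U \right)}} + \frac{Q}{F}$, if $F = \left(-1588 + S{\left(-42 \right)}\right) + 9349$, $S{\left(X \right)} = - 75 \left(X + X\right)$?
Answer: $\frac{4999768}{257785} \approx 19.395$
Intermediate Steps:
$Q = -37650$
$S{\left(X \right)} = - 150 X$ ($S{\left(X \right)} = - 75 \cdot 2 X = - 150 X$)
$F = 14061$ ($F = \left(-1588 - -6300\right) + 9349 = \left(-1588 + 6300\right) + 9349 = 4712 + 9349 = 14061$)
$\frac{48560}{D{\left(U \right)}} + \frac{Q}{F} = \frac{48560}{44 \cdot 50} - \frac{37650}{14061} = \frac{48560}{2200} - \frac{12550}{4687} = 48560 \cdot \frac{1}{2200} - \frac{12550}{4687} = \frac{1214}{55} - \frac{12550}{4687} = \frac{4999768}{257785}$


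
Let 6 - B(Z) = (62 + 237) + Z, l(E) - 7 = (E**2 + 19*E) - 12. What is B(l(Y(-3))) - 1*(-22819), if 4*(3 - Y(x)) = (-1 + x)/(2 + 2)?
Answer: 359339/16 ≈ 22459.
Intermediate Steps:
Y(x) = 49/16 - x/16 (Y(x) = 3 - (-1 + x)/(4*(2 + 2)) = 3 - (-1 + x)/(4*4) = 3 - (-1/4 + x/4)/4 = 3 + (1/16 - x/16) = 49/16 - x/16)
l(E) = -5 + E**2 + 19*E (l(E) = 7 + ((E**2 + 19*E) - 12) = 7 + (-12 + E**2 + 19*E) = -5 + E**2 + 19*E)
B(Z) = -293 - Z (B(Z) = 6 - ((62 + 237) + Z) = 6 - (299 + Z) = 6 + (-299 - Z) = -293 - Z)
B(l(Y(-3))) - 1*(-22819) = (-293 - (-5 + (49/16 - 1/16*(-3))**2 + 19*(49/16 - 1/16*(-3)))) - 1*(-22819) = (-293 - (-5 + (49/16 + 3/16)**2 + 19*(49/16 + 3/16))) + 22819 = (-293 - (-5 + (13/4)**2 + 19*(13/4))) + 22819 = (-293 - (-5 + 169/16 + 247/4)) + 22819 = (-293 - 1*1077/16) + 22819 = (-293 - 1077/16) + 22819 = -5765/16 + 22819 = 359339/16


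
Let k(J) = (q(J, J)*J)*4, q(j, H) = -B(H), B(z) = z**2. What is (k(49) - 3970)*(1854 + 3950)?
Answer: -2754381064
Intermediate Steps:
q(j, H) = -H**2
k(J) = -4*J**3 (k(J) = ((-J**2)*J)*4 = -J**3*4 = -4*J**3)
(k(49) - 3970)*(1854 + 3950) = (-4*49**3 - 3970)*(1854 + 3950) = (-4*117649 - 3970)*5804 = (-470596 - 3970)*5804 = -474566*5804 = -2754381064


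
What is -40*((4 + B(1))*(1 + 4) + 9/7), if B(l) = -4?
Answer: -360/7 ≈ -51.429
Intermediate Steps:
-40*((4 + B(1))*(1 + 4) + 9/7) = -40*((4 - 4)*(1 + 4) + 9/7) = -40*(0*5 + 9*(1/7)) = -40*(0 + 9/7) = -40*9/7 = -360/7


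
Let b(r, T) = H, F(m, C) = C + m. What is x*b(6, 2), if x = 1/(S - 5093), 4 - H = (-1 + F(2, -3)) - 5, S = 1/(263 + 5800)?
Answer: -66693/30878858 ≈ -0.0021598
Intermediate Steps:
S = 1/6063 ≈ 0.00016493
H = 11 (H = 4 - ((-1 + (-3 + 2)) - 5) = 4 - ((-1 - 1) - 5) = 4 - (-2 - 5) = 4 - 1*(-7) = 4 + 7 = 11)
b(r, T) = 11
x = -6063/30878858 (x = 1/(1/6063 - 5093) = 1/(-30878858/6063) = -6063/30878858 ≈ -0.00019635)
x*b(6, 2) = -6063/30878858*11 = -66693/30878858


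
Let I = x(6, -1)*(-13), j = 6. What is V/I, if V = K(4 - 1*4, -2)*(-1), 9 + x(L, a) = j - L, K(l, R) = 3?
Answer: -1/39 ≈ -0.025641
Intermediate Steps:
x(L, a) = -3 - L (x(L, a) = -9 + (6 - L) = -3 - L)
I = 117 (I = (-3 - 1*6)*(-13) = (-3 - 6)*(-13) = -9*(-13) = 117)
V = -3 (V = 3*(-1) = -3)
V/I = -3/117 = -3*1/117 = -1/39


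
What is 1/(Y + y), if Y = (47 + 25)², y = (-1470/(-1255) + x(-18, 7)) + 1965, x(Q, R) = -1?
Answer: 251/1794442 ≈ 0.00013988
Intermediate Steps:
y = 493258/251 (y = (-1470/(-1255) - 1) + 1965 = (-1470*(-1/1255) - 1) + 1965 = (294/251 - 1) + 1965 = 43/251 + 1965 = 493258/251 ≈ 1965.2)
Y = 5184 (Y = 72² = 5184)
1/(Y + y) = 1/(5184 + 493258/251) = 1/(1794442/251) = 251/1794442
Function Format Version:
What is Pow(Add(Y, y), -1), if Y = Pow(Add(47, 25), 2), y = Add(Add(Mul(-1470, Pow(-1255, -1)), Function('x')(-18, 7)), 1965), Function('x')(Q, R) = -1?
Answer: Rational(251, 1794442) ≈ 0.00013988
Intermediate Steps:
y = Rational(493258, 251) (y = Add(Add(Mul(-1470, Pow(-1255, -1)), -1), 1965) = Add(Add(Mul(-1470, Rational(-1, 1255)), -1), 1965) = Add(Add(Rational(294, 251), -1), 1965) = Add(Rational(43, 251), 1965) = Rational(493258, 251) ≈ 1965.2)
Y = 5184 (Y = Pow(72, 2) = 5184)
Pow(Add(Y, y), -1) = Pow(Add(5184, Rational(493258, 251)), -1) = Pow(Rational(1794442, 251), -1) = Rational(251, 1794442)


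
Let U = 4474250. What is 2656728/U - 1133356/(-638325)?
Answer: 135335479672/57120512625 ≈ 2.3693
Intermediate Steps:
2656728/U - 1133356/(-638325) = 2656728/4474250 - 1133356/(-638325) = 2656728*(1/4474250) - 1133356*(-1/638325) = 1328364/2237125 + 1133356/638325 = 135335479672/57120512625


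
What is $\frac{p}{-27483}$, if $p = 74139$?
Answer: $- \frac{24713}{9161} \approx -2.6976$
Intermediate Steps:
$\frac{p}{-27483} = \frac{74139}{-27483} = 74139 \left(- \frac{1}{27483}\right) = - \frac{24713}{9161}$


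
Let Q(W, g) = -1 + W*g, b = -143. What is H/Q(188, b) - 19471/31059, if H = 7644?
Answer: -760892831/835021215 ≈ -0.91123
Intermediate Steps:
H/Q(188, b) - 19471/31059 = 7644/(-1 + 188*(-143)) - 19471/31059 = 7644/(-1 - 26884) - 19471*1/31059 = 7644/(-26885) - 19471/31059 = 7644*(-1/26885) - 19471/31059 = -7644/26885 - 19471/31059 = -760892831/835021215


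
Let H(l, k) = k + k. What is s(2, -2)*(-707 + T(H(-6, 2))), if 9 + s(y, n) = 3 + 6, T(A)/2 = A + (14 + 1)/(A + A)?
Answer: 0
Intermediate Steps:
H(l, k) = 2*k
T(A) = 2*A + 15/A (T(A) = 2*(A + (14 + 1)/(A + A)) = 2*(A + 15/((2*A))) = 2*(A + 15*(1/(2*A))) = 2*(A + 15/(2*A)) = 2*A + 15/A)
s(y, n) = 0 (s(y, n) = -9 + (3 + 6) = -9 + 9 = 0)
s(2, -2)*(-707 + T(H(-6, 2))) = 0*(-707 + (2*(2*2) + 15/((2*2)))) = 0*(-707 + (2*4 + 15/4)) = 0*(-707 + (8 + 15*(¼))) = 0*(-707 + (8 + 15/4)) = 0*(-707 + 47/4) = 0*(-2781/4) = 0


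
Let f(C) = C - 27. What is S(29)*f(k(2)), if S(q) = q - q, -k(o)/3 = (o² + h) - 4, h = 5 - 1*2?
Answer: 0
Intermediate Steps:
h = 3 (h = 5 - 2 = 3)
k(o) = 3 - 3*o² (k(o) = -3*((o² + 3) - 4) = -3*((3 + o²) - 4) = -3*(-1 + o²) = 3 - 3*o²)
f(C) = -27 + C
S(q) = 0
S(29)*f(k(2)) = 0*(-27 + (3 - 3*2²)) = 0*(-27 + (3 - 3*4)) = 0*(-27 + (3 - 12)) = 0*(-27 - 9) = 0*(-36) = 0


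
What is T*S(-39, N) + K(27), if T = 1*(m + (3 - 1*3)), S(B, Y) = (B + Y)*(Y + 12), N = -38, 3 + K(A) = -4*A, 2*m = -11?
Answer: -11122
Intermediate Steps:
m = -11/2 (m = (½)*(-11) = -11/2 ≈ -5.5000)
K(A) = -3 - 4*A
S(B, Y) = (12 + Y)*(B + Y) (S(B, Y) = (B + Y)*(12 + Y) = (12 + Y)*(B + Y))
T = -11/2 (T = 1*(-11/2 + (3 - 1*3)) = 1*(-11/2 + (3 - 3)) = 1*(-11/2 + 0) = 1*(-11/2) = -11/2 ≈ -5.5000)
T*S(-39, N) + K(27) = -11*((-38)² + 12*(-39) + 12*(-38) - 39*(-38))/2 + (-3 - 4*27) = -11*(1444 - 468 - 456 + 1482)/2 + (-3 - 108) = -11/2*2002 - 111 = -11011 - 111 = -11122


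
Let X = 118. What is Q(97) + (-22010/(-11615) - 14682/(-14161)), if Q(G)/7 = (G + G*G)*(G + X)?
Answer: 470627750242598/32896003 ≈ 1.4307e+7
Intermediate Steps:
Q(G) = 7*(118 + G)*(G + G²) (Q(G) = 7*((G + G*G)*(G + 118)) = 7*((G + G²)*(118 + G)) = 7*((118 + G)*(G + G²)) = 7*(118 + G)*(G + G²))
Q(97) + (-22010/(-11615) - 14682/(-14161)) = 7*97*(118 + 97² + 119*97) + (-22010/(-11615) - 14682/(-14161)) = 7*97*(118 + 9409 + 11543) + (-22010*(-1/11615) - 14682*(-1/14161)) = 7*97*21070 + (4402/2323 + 14682/14161) = 14306530 + 96443008/32896003 = 470627750242598/32896003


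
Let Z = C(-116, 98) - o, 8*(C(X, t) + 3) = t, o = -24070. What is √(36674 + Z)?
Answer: √243013/2 ≈ 246.48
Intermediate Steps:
C(X, t) = -3 + t/8
Z = 96317/4 (Z = (-3 + (⅛)*98) - 1*(-24070) = (-3 + 49/4) + 24070 = 37/4 + 24070 = 96317/4 ≈ 24079.)
√(36674 + Z) = √(36674 + 96317/4) = √(243013/4) = √243013/2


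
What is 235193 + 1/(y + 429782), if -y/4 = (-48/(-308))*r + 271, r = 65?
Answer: 7762927388895/33006626 ≈ 2.3519e+5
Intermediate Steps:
y = -86588/77 (y = -4*(-48/(-308)*65 + 271) = -4*(-48*(-1/308)*65 + 271) = -4*((12/77)*65 + 271) = -4*(780/77 + 271) = -4*21647/77 = -86588/77 ≈ -1124.5)
235193 + 1/(y + 429782) = 235193 + 1/(-86588/77 + 429782) = 235193 + 1/(33006626/77) = 235193 + 77/33006626 = 7762927388895/33006626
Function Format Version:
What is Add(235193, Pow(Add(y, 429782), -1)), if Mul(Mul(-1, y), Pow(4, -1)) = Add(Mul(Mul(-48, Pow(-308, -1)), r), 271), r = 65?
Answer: Rational(7762927388895, 33006626) ≈ 2.3519e+5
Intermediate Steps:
y = Rational(-86588, 77) (y = Mul(-4, Add(Mul(Mul(-48, Pow(-308, -1)), 65), 271)) = Mul(-4, Add(Mul(Mul(-48, Rational(-1, 308)), 65), 271)) = Mul(-4, Add(Mul(Rational(12, 77), 65), 271)) = Mul(-4, Add(Rational(780, 77), 271)) = Mul(-4, Rational(21647, 77)) = Rational(-86588, 77) ≈ -1124.5)
Add(235193, Pow(Add(y, 429782), -1)) = Add(235193, Pow(Add(Rational(-86588, 77), 429782), -1)) = Add(235193, Pow(Rational(33006626, 77), -1)) = Add(235193, Rational(77, 33006626)) = Rational(7762927388895, 33006626)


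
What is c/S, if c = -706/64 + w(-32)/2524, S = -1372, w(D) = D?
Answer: 4551/565376 ≈ 0.0080495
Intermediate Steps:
c = -222999/20192 (c = -706/64 - 32/2524 = -706*1/64 - 32*1/2524 = -353/32 - 8/631 = -222999/20192 ≈ -11.044)
c/S = -222999/20192/(-1372) = -222999/20192*(-1/1372) = 4551/565376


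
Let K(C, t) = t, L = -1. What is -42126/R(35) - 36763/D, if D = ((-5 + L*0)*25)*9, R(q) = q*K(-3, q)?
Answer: -13469/7875 ≈ -1.7104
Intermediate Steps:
R(q) = q² (R(q) = q*q = q²)
D = -1125 (D = ((-5 - 1*0)*25)*9 = ((-5 + 0)*25)*9 = -5*25*9 = -125*9 = -1125)
-42126/R(35) - 36763/D = -42126/(35²) - 36763/(-1125) = -42126/1225 - 36763*(-1/1125) = -42126*1/1225 + 36763/1125 = -6018/175 + 36763/1125 = -13469/7875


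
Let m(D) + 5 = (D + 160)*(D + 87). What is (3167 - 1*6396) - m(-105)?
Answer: -2234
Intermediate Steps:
m(D) = -5 + (87 + D)*(160 + D) (m(D) = -5 + (D + 160)*(D + 87) = -5 + (160 + D)*(87 + D) = -5 + (87 + D)*(160 + D))
(3167 - 1*6396) - m(-105) = (3167 - 1*6396) - (13915 + (-105)**2 + 247*(-105)) = (3167 - 6396) - (13915 + 11025 - 25935) = -3229 - 1*(-995) = -3229 + 995 = -2234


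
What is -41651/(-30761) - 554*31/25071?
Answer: 515942807/771209031 ≈ 0.66901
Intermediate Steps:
-41651/(-30761) - 554*31/25071 = -41651*(-1/30761) - 17174*1/25071 = 41651/30761 - 17174/25071 = 515942807/771209031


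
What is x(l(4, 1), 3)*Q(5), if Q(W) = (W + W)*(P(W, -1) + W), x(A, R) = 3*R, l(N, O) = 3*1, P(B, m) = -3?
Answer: 180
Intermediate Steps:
l(N, O) = 3
Q(W) = 2*W*(-3 + W) (Q(W) = (W + W)*(-3 + W) = (2*W)*(-3 + W) = 2*W*(-3 + W))
x(l(4, 1), 3)*Q(5) = (3*3)*(2*5*(-3 + 5)) = 9*(2*5*2) = 9*20 = 180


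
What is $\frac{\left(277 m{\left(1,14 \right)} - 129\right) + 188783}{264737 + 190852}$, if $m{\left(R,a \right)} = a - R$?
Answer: $\frac{64085}{151863} \approx 0.42199$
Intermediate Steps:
$\frac{\left(277 m{\left(1,14 \right)} - 129\right) + 188783}{264737 + 190852} = \frac{\left(277 \left(14 - 1\right) - 129\right) + 188783}{264737 + 190852} = \frac{\left(277 \left(14 - 1\right) - 129\right) + 188783}{455589} = \left(\left(277 \cdot 13 - 129\right) + 188783\right) \frac{1}{455589} = \left(\left(3601 - 129\right) + 188783\right) \frac{1}{455589} = \left(3472 + 188783\right) \frac{1}{455589} = 192255 \cdot \frac{1}{455589} = \frac{64085}{151863}$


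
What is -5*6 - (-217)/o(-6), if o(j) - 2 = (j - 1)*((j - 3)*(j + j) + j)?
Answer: -21577/712 ≈ -30.305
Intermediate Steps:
o(j) = 2 + (-1 + j)*(j + 2*j*(-3 + j)) (o(j) = 2 + (j - 1)*((j - 3)*(j + j) + j) = 2 + (-1 + j)*((-3 + j)*(2*j) + j) = 2 + (-1 + j)*(2*j*(-3 + j) + j) = 2 + (-1 + j)*(j + 2*j*(-3 + j)))
-5*6 - (-217)/o(-6) = -5*6 - (-217)/(2 - 7*(-6)**2 + 2*(-6)**3 + 5*(-6)) = -30 - (-217)/(2 - 7*36 + 2*(-216) - 30) = -30 - (-217)/(2 - 252 - 432 - 30) = -30 - (-217)/(-712) = -30 - (-217)*(-1)/712 = -30 - 31*7/712 = -30 - 217/712 = -21577/712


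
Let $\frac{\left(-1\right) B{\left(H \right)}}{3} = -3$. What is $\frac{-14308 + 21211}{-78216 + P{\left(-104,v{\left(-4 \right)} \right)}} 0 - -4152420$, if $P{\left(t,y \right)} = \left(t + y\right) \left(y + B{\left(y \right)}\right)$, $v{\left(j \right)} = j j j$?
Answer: $4152420$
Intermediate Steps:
$v{\left(j \right)} = j^{3}$ ($v{\left(j \right)} = j^{2} j = j^{3}$)
$B{\left(H \right)} = 9$ ($B{\left(H \right)} = \left(-3\right) \left(-3\right) = 9$)
$P{\left(t,y \right)} = \left(9 + y\right) \left(t + y\right)$ ($P{\left(t,y \right)} = \left(t + y\right) \left(y + 9\right) = \left(t + y\right) \left(9 + y\right) = \left(9 + y\right) \left(t + y\right)$)
$\frac{-14308 + 21211}{-78216 + P{\left(-104,v{\left(-4 \right)} \right)}} 0 - -4152420 = \frac{-14308 + 21211}{-78216 + \left(\left(\left(-4\right)^{3}\right)^{2} + 9 \left(-104\right) + 9 \left(-4\right)^{3} - 104 \left(-4\right)^{3}\right)} 0 - -4152420 = \frac{6903}{-78216 + \left(\left(-64\right)^{2} - 936 + 9 \left(-64\right) - -6656\right)} 0 + 4152420 = \frac{6903}{-78216 + \left(4096 - 936 - 576 + 6656\right)} 0 + 4152420 = \frac{6903}{-78216 + 9240} \cdot 0 + 4152420 = \frac{6903}{-68976} \cdot 0 + 4152420 = 6903 \left(- \frac{1}{68976}\right) 0 + 4152420 = \left(- \frac{767}{7664}\right) 0 + 4152420 = 0 + 4152420 = 4152420$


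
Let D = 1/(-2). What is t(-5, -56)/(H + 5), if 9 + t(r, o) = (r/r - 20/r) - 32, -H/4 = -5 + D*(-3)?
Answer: -36/19 ≈ -1.8947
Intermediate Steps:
D = -½ (D = 1*(-½) = -½ ≈ -0.50000)
H = 14 (H = -4*(-5 - ½*(-3)) = -4*(-5 + 3/2) = -4*(-7/2) = 14)
t(r, o) = -40 - 20/r (t(r, o) = -9 + ((r/r - 20/r) - 32) = -9 + ((1 - 20/r) - 32) = -9 + (-31 - 20/r) = -40 - 20/r)
t(-5, -56)/(H + 5) = (-40 - 20/(-5))/(14 + 5) = (-40 - 20*(-⅕))/19 = (-40 + 4)*(1/19) = -36*1/19 = -36/19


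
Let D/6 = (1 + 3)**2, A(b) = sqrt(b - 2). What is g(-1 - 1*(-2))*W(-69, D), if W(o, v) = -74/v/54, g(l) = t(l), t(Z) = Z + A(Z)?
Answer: -37/2592 - 37*I/2592 ≈ -0.014275 - 0.014275*I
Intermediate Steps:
A(b) = sqrt(-2 + b)
t(Z) = Z + sqrt(-2 + Z)
D = 96 (D = 6*(1 + 3)**2 = 6*4**2 = 6*16 = 96)
g(l) = l + sqrt(-2 + l)
W(o, v) = -37/(27*v) (W(o, v) = -74/v*(1/54) = -37/(27*v))
g(-1 - 1*(-2))*W(-69, D) = ((-1 - 1*(-2)) + sqrt(-2 + (-1 - 1*(-2))))*(-37/27/96) = ((-1 + 2) + sqrt(-2 + (-1 + 2)))*(-37/27*1/96) = (1 + sqrt(-2 + 1))*(-37/2592) = (1 + sqrt(-1))*(-37/2592) = (1 + I)*(-37/2592) = -37/2592 - 37*I/2592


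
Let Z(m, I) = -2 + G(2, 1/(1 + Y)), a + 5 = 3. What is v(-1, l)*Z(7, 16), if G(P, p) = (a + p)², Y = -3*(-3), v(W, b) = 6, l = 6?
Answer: 483/50 ≈ 9.6600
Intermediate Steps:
a = -2 (a = -5 + 3 = -2)
Y = 9
G(P, p) = (-2 + p)²
Z(m, I) = 161/100 (Z(m, I) = -2 + (-2 + 1/(1 + 9))² = -2 + (-2 + 1/10)² = -2 + (-2 + ⅒)² = -2 + (-19/10)² = -2 + 361/100 = 161/100)
v(-1, l)*Z(7, 16) = 6*(161/100) = 483/50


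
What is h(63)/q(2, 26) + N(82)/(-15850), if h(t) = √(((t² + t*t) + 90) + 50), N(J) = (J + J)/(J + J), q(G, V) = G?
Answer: -1/15850 + √8078/2 ≈ 44.939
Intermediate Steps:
N(J) = 1 (N(J) = (2*J)/((2*J)) = (2*J)*(1/(2*J)) = 1)
h(t) = √(140 + 2*t²) (h(t) = √(((t² + t²) + 90) + 50) = √((2*t² + 90) + 50) = √((90 + 2*t²) + 50) = √(140 + 2*t²))
h(63)/q(2, 26) + N(82)/(-15850) = √(140 + 2*63²)/2 + 1/(-15850) = √(140 + 2*3969)*(½) + 1*(-1/15850) = √(140 + 7938)*(½) - 1/15850 = √8078*(½) - 1/15850 = √8078/2 - 1/15850 = -1/15850 + √8078/2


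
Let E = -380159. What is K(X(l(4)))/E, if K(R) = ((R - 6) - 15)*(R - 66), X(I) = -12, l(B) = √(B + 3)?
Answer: -198/29243 ≈ -0.0067708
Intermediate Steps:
l(B) = √(3 + B)
K(R) = (-66 + R)*(-21 + R) (K(R) = ((-6 + R) - 15)*(-66 + R) = (-21 + R)*(-66 + R) = (-66 + R)*(-21 + R))
K(X(l(4)))/E = (1386 + (-12)² - 87*(-12))/(-380159) = (1386 + 144 + 1044)*(-1/380159) = 2574*(-1/380159) = -198/29243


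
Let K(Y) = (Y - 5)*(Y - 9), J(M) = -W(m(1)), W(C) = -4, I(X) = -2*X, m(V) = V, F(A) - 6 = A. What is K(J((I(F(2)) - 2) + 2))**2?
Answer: 25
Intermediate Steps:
F(A) = 6 + A
J(M) = 4 (J(M) = -1*(-4) = 4)
K(Y) = (-9 + Y)*(-5 + Y) (K(Y) = (-5 + Y)*(-9 + Y) = (-9 + Y)*(-5 + Y))
K(J((I(F(2)) - 2) + 2))**2 = (45 + 4**2 - 14*4)**2 = (45 + 16 - 56)**2 = 5**2 = 25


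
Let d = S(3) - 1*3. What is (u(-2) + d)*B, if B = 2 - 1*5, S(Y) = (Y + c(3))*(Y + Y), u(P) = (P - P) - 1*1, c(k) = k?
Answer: -96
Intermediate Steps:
u(P) = -1 (u(P) = 0 - 1 = -1)
S(Y) = 2*Y*(3 + Y) (S(Y) = (Y + 3)*(Y + Y) = (3 + Y)*(2*Y) = 2*Y*(3 + Y))
B = -3 (B = 2 - 5 = -3)
d = 33 (d = 2*3*(3 + 3) - 1*3 = 2*3*6 - 3 = 36 - 3 = 33)
(u(-2) + d)*B = (-1 + 33)*(-3) = 32*(-3) = -96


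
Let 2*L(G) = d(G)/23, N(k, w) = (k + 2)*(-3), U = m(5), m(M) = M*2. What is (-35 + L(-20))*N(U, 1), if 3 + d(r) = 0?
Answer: 29034/23 ≈ 1262.3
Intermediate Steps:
d(r) = -3 (d(r) = -3 + 0 = -3)
m(M) = 2*M
U = 10 (U = 2*5 = 10)
N(k, w) = -6 - 3*k (N(k, w) = (2 + k)*(-3) = -6 - 3*k)
L(G) = -3/46 (L(G) = (-3/23)/2 = (-3*1/23)/2 = (½)*(-3/23) = -3/46)
(-35 + L(-20))*N(U, 1) = (-35 - 3/46)*(-6 - 3*10) = -1613*(-6 - 30)/46 = -1613/46*(-36) = 29034/23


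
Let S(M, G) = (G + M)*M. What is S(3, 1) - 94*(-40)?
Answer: 3772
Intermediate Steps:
S(M, G) = M*(G + M)
S(3, 1) - 94*(-40) = 3*(1 + 3) - 94*(-40) = 3*4 + 3760 = 12 + 3760 = 3772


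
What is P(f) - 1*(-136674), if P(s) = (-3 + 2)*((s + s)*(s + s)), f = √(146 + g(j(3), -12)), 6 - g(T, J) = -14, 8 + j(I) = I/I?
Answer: 136010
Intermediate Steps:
j(I) = -7 (j(I) = -8 + I/I = -8 + 1 = -7)
g(T, J) = 20 (g(T, J) = 6 - 1*(-14) = 6 + 14 = 20)
f = √166 (f = √(146 + 20) = √166 ≈ 12.884)
P(s) = -4*s² (P(s) = -2*s*2*s = -4*s²)
P(f) - 1*(-136674) = -4*(√166)² - 1*(-136674) = -4*166 + 136674 = -664 + 136674 = 136010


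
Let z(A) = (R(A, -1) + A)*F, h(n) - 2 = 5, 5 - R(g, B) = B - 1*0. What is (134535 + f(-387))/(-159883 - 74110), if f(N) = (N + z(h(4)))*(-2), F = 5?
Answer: -135179/233993 ≈ -0.57771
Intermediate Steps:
R(g, B) = 5 - B (R(g, B) = 5 - (B - 1*0) = 5 - (B + 0) = 5 - B)
h(n) = 7 (h(n) = 2 + 5 = 7)
z(A) = 30 + 5*A (z(A) = ((5 - 1*(-1)) + A)*5 = ((5 + 1) + A)*5 = (6 + A)*5 = 30 + 5*A)
f(N) = -130 - 2*N (f(N) = (N + (30 + 5*7))*(-2) = (N + (30 + 35))*(-2) = (N + 65)*(-2) = (65 + N)*(-2) = -130 - 2*N)
(134535 + f(-387))/(-159883 - 74110) = (134535 + (-130 - 2*(-387)))/(-159883 - 74110) = (134535 + (-130 + 774))/(-233993) = (134535 + 644)*(-1/233993) = 135179*(-1/233993) = -135179/233993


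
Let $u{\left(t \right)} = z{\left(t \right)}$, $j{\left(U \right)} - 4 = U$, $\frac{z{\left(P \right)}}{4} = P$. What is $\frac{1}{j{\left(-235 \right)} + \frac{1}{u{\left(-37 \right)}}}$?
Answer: $- \frac{148}{34189} \approx -0.0043289$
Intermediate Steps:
$z{\left(P \right)} = 4 P$
$j{\left(U \right)} = 4 + U$
$u{\left(t \right)} = 4 t$
$\frac{1}{j{\left(-235 \right)} + \frac{1}{u{\left(-37 \right)}}} = \frac{1}{\left(4 - 235\right) + \frac{1}{4 \left(-37\right)}} = \frac{1}{-231 + \frac{1}{-148}} = \frac{1}{-231 - \frac{1}{148}} = \frac{1}{- \frac{34189}{148}} = - \frac{148}{34189}$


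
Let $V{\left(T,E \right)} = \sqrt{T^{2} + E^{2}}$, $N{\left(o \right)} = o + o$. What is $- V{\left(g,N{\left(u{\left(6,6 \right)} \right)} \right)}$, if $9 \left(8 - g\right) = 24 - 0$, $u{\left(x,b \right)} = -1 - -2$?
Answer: $- \frac{2 \sqrt{73}}{3} \approx -5.696$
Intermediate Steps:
$u{\left(x,b \right)} = 1$ ($u{\left(x,b \right)} = -1 + 2 = 1$)
$g = \frac{16}{3}$ ($g = 8 - \frac{24 - 0}{9} = 8 - \frac{24 + 0}{9} = 8 - \frac{8}{3} = \frac{16}{3} \approx 5.3333$)
$N{\left(o \right)} = 2 o$
$V{\left(T,E \right)} = \sqrt{E^{2} + T^{2}}$
$- V{\left(g,N{\left(u{\left(6,6 \right)} \right)} \right)} = - \sqrt{\left(2 \cdot 1\right)^{2} + \left(\frac{16}{3}\right)^{2}} = - \sqrt{2^{2} + \frac{256}{9}} = - \sqrt{4 + \frac{256}{9}} = - \sqrt{\frac{292}{9}} = - \frac{2 \sqrt{73}}{3}$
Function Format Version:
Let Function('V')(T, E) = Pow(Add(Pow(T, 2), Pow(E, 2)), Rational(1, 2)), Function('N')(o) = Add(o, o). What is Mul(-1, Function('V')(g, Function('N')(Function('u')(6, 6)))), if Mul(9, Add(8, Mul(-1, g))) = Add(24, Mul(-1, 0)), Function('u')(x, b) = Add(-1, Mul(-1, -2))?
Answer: Mul(Rational(-2, 3), Pow(73, Rational(1, 2))) ≈ -5.6960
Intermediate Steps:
Function('u')(x, b) = 1 (Function('u')(x, b) = Add(-1, 2) = 1)
g = Rational(16, 3) (g = Add(8, Mul(Rational(-1, 9), Add(24, Mul(-1, 0)))) = Add(8, Mul(Rational(-1, 9), Add(24, 0))) = Add(8, Mul(Rational(-1, 9), 24)) = Add(8, Rational(-8, 3)) = Rational(16, 3) ≈ 5.3333)
Function('N')(o) = Mul(2, o)
Function('V')(T, E) = Pow(Add(Pow(E, 2), Pow(T, 2)), Rational(1, 2))
Mul(-1, Function('V')(g, Function('N')(Function('u')(6, 6)))) = Mul(-1, Pow(Add(Pow(Mul(2, 1), 2), Pow(Rational(16, 3), 2)), Rational(1, 2))) = Mul(-1, Pow(Add(Pow(2, 2), Rational(256, 9)), Rational(1, 2))) = Mul(-1, Pow(Add(4, Rational(256, 9)), Rational(1, 2))) = Mul(-1, Pow(Rational(292, 9), Rational(1, 2))) = Mul(-1, Mul(Rational(2, 3), Pow(73, Rational(1, 2)))) = Mul(Rational(-2, 3), Pow(73, Rational(1, 2)))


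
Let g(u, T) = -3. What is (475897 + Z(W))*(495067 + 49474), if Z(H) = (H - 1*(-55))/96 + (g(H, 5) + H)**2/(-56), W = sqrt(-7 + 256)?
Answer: 174144251551493/672 + 43018739*sqrt(249)/672 ≈ 2.5914e+11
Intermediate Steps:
W = sqrt(249) ≈ 15.780
Z(H) = 55/96 - (-3 + H)**2/56 + H/96 (Z(H) = (H - 1*(-55))/96 + (-3 + H)**2/(-56) = (H + 55)*(1/96) + (-3 + H)**2*(-1/56) = (55 + H)*(1/96) - (-3 + H)**2/56 = (55/96 + H/96) - (-3 + H)**2/56 = 55/96 - (-3 + H)**2/56 + H/96)
(475897 + Z(W))*(495067 + 49474) = (475897 + (277/672 - (sqrt(249))**2/56 + 79*sqrt(249)/672))*(495067 + 49474) = (475897 + (277/672 - 1/56*249 + 79*sqrt(249)/672))*544541 = (475897 + (277/672 - 249/56 + 79*sqrt(249)/672))*544541 = (475897 + (-2711/672 + 79*sqrt(249)/672))*544541 = (319800073/672 + 79*sqrt(249)/672)*544541 = 174144251551493/672 + 43018739*sqrt(249)/672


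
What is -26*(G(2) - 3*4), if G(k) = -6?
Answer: 468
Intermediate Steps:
-26*(G(2) - 3*4) = -26*(-6 - 3*4) = -26*(-6 - 12) = -26*(-18) = 468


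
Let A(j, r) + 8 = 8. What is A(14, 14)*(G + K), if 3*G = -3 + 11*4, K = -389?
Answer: 0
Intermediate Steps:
A(j, r) = 0 (A(j, r) = -8 + 8 = 0)
G = 41/3 (G = (-3 + 11*4)/3 = (-3 + 44)/3 = (⅓)*41 = 41/3 ≈ 13.667)
A(14, 14)*(G + K) = 0*(41/3 - 389) = 0*(-1126/3) = 0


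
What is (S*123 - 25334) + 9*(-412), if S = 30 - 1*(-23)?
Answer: -22523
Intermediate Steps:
S = 53 (S = 30 + 23 = 53)
(S*123 - 25334) + 9*(-412) = (53*123 - 25334) + 9*(-412) = (6519 - 25334) - 3708 = -18815 - 3708 = -22523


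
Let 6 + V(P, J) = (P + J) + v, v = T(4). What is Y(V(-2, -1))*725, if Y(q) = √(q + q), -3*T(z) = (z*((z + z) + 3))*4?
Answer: 725*I*√1218/3 ≈ 8434.1*I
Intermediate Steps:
T(z) = -4*z*(3 + 2*z)/3 (T(z) = -z*((z + z) + 3)*4/3 = -z*(2*z + 3)*4/3 = -z*(3 + 2*z)*4/3 = -4*z*(3 + 2*z)/3)
v = -176/3 (v = -4/3*4*(3 + 2*4) = -4/3*4*(3 + 8) = -4/3*4*11 = -176/3 ≈ -58.667)
V(P, J) = -194/3 + J + P (V(P, J) = -6 + ((P + J) - 176/3) = -6 + ((J + P) - 176/3) = -6 + (-176/3 + J + P) = -194/3 + J + P)
Y(q) = √2*√q (Y(q) = √(2*q) = √2*√q)
Y(V(-2, -1))*725 = (√2*√(-194/3 - 1 - 2))*725 = (√2*√(-203/3))*725 = (√2*(I*√609/3))*725 = (I*√1218/3)*725 = 725*I*√1218/3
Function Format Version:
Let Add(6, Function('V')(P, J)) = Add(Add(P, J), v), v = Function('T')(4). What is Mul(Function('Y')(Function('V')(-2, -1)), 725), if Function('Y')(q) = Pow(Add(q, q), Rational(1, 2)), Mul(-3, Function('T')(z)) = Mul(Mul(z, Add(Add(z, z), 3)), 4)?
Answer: Mul(Rational(725, 3), I, Pow(1218, Rational(1, 2))) ≈ Mul(8434.1, I)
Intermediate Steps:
Function('T')(z) = Mul(Rational(-4, 3), z, Add(3, Mul(2, z))) (Function('T')(z) = Mul(Rational(-1, 3), Mul(Mul(z, Add(Add(z, z), 3)), 4)) = Mul(Rational(-1, 3), Mul(Mul(z, Add(Mul(2, z), 3)), 4)) = Mul(Rational(-1, 3), Mul(Mul(z, Add(3, Mul(2, z))), 4)) = Mul(Rational(-1, 3), Mul(4, z, Add(3, Mul(2, z)))) = Mul(Rational(-4, 3), z, Add(3, Mul(2, z))))
v = Rational(-176, 3) (v = Mul(Rational(-4, 3), 4, Add(3, Mul(2, 4))) = Mul(Rational(-4, 3), 4, Add(3, 8)) = Mul(Rational(-4, 3), 4, 11) = Rational(-176, 3) ≈ -58.667)
Function('V')(P, J) = Add(Rational(-194, 3), J, P) (Function('V')(P, J) = Add(-6, Add(Add(P, J), Rational(-176, 3))) = Add(-6, Add(Add(J, P), Rational(-176, 3))) = Add(-6, Add(Rational(-176, 3), J, P)) = Add(Rational(-194, 3), J, P))
Function('Y')(q) = Mul(Pow(2, Rational(1, 2)), Pow(q, Rational(1, 2))) (Function('Y')(q) = Pow(Mul(2, q), Rational(1, 2)) = Mul(Pow(2, Rational(1, 2)), Pow(q, Rational(1, 2))))
Mul(Function('Y')(Function('V')(-2, -1)), 725) = Mul(Mul(Pow(2, Rational(1, 2)), Pow(Add(Rational(-194, 3), -1, -2), Rational(1, 2))), 725) = Mul(Mul(Pow(2, Rational(1, 2)), Pow(Rational(-203, 3), Rational(1, 2))), 725) = Mul(Mul(Pow(2, Rational(1, 2)), Mul(Rational(1, 3), I, Pow(609, Rational(1, 2)))), 725) = Mul(Mul(Rational(1, 3), I, Pow(1218, Rational(1, 2))), 725) = Mul(Rational(725, 3), I, Pow(1218, Rational(1, 2)))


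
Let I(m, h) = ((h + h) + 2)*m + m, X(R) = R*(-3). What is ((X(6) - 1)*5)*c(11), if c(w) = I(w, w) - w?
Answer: -25080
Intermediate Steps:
X(R) = -3*R
I(m, h) = m + m*(2 + 2*h) (I(m, h) = (2*h + 2)*m + m = (2 + 2*h)*m + m = m*(2 + 2*h) + m = m + m*(2 + 2*h))
c(w) = -w + w*(3 + 2*w) (c(w) = w*(3 + 2*w) - w = -w + w*(3 + 2*w))
((X(6) - 1)*5)*c(11) = ((-3*6 - 1)*5)*(2*11*(1 + 11)) = ((-18 - 1)*5)*(2*11*12) = -19*5*264 = -95*264 = -25080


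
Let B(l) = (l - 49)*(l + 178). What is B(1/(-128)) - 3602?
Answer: -201932927/16384 ≈ -12325.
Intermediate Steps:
B(l) = (-49 + l)*(178 + l)
B(1/(-128)) - 3602 = (-8722 + (1/(-128))² + 129/(-128)) - 3602 = (-8722 + (-1/128)² + 129*(-1/128)) - 3602 = (-8722 + 1/16384 - 129/128) - 3602 = -142917759/16384 - 3602 = -201932927/16384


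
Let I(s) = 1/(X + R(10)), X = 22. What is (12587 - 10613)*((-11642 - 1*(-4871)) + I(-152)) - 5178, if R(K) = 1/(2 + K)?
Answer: -3543326292/265 ≈ -1.3371e+7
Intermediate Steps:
I(s) = 12/265 (I(s) = 1/(22 + 1/(2 + 10)) = 1/(22 + 1/12) = 1/(265/12) = 12/265)
(12587 - 10613)*((-11642 - 1*(-4871)) + I(-152)) - 5178 = (12587 - 10613)*((-11642 - 1*(-4871)) + 12/265) - 5178 = 1974*((-11642 + 4871) + 12/265) - 5178 = 1974*(-6771 + 12/265) - 5178 = 1974*(-1794303/265) - 5178 = -3541954122/265 - 5178 = -3543326292/265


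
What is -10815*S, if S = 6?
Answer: -64890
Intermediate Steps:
-10815*S = -10815*6 = -64890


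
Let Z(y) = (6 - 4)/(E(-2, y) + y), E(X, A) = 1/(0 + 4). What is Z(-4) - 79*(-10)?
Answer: 11842/15 ≈ 789.47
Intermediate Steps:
E(X, A) = ¼ (E(X, A) = 1/4 = ¼)
Z(y) = 2/(¼ + y) (Z(y) = (6 - 4)/(¼ + y) = 2/(¼ + y))
Z(-4) - 79*(-10) = 8/(1 + 4*(-4)) - 79*(-10) = 8/(1 - 16) + 790 = 8/(-15) + 790 = 8*(-1/15) + 790 = -8/15 + 790 = 11842/15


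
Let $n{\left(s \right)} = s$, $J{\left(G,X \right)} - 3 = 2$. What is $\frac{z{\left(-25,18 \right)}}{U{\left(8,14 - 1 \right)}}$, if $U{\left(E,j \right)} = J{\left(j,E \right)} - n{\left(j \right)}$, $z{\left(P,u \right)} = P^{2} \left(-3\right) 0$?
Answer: $0$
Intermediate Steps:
$J{\left(G,X \right)} = 5$ ($J{\left(G,X \right)} = 3 + 2 = 5$)
$z{\left(P,u \right)} = 0$ ($z{\left(P,u \right)} = - 3 P^{2} \cdot 0 = 0$)
$U{\left(E,j \right)} = 5 - j$
$\frac{z{\left(-25,18 \right)}}{U{\left(8,14 - 1 \right)}} = \frac{0}{5 - \left(14 - 1\right)} = \frac{0}{5 - 13} = \frac{0}{-8} = 0 \left(- \frac{1}{8}\right) = 0$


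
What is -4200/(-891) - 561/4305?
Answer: 1953461/426195 ≈ 4.5835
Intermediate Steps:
-4200/(-891) - 561/4305 = -4200*(-1/891) - 561*1/4305 = 1400/297 - 187/1435 = 1953461/426195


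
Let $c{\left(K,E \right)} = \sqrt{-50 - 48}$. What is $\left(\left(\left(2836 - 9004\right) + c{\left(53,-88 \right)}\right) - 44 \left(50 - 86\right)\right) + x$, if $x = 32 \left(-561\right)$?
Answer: $-22536 + 7 i \sqrt{2} \approx -22536.0 + 9.8995 i$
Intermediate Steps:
$x = -17952$
$c{\left(K,E \right)} = 7 i \sqrt{2}$ ($c{\left(K,E \right)} = \sqrt{-98} = 7 i \sqrt{2}$)
$\left(\left(\left(2836 - 9004\right) + c{\left(53,-88 \right)}\right) - 44 \left(50 - 86\right)\right) + x = \left(\left(\left(2836 - 9004\right) + 7 i \sqrt{2}\right) - 44 \left(50 - 86\right)\right) - 17952 = \left(\left(-6168 + 7 i \sqrt{2}\right) - -1584\right) - 17952 = \left(\left(-6168 + 7 i \sqrt{2}\right) + 1584\right) - 17952 = \left(-4584 + 7 i \sqrt{2}\right) - 17952 = -22536 + 7 i \sqrt{2}$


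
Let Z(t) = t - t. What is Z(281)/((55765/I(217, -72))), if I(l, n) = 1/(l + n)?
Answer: 0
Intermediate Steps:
Z(t) = 0
Z(281)/((55765/I(217, -72))) = 0/((55765/(1/(217 - 72)))) = 0/((55765/(1/145))) = 0/((55765*145)) = 0/8085925 = 0*(1/8085925) = 0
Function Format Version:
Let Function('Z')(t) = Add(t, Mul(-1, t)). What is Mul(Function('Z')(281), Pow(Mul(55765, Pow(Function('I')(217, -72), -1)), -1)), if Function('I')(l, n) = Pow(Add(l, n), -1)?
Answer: 0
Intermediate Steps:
Function('Z')(t) = 0
Mul(Function('Z')(281), Pow(Mul(55765, Pow(Function('I')(217, -72), -1)), -1)) = Mul(0, Pow(Mul(55765, Pow(Pow(Add(217, -72), -1), -1)), -1)) = Mul(0, Pow(Mul(55765, Pow(Pow(145, -1), -1)), -1)) = Mul(0, Pow(Mul(55765, Pow(Rational(1, 145), -1)), -1)) = Mul(0, Pow(Mul(55765, 145), -1)) = Mul(0, Pow(8085925, -1)) = Mul(0, Rational(1, 8085925)) = 0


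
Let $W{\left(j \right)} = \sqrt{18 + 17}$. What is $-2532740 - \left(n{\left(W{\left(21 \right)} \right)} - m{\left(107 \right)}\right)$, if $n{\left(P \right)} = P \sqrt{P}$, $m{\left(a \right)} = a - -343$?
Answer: $-2532290 - 35^{\frac{3}{4}} \approx -2.5323 \cdot 10^{6}$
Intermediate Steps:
$m{\left(a \right)} = 343 + a$ ($m{\left(a \right)} = a + 343 = 343 + a$)
$W{\left(j \right)} = \sqrt{35}$
$n{\left(P \right)} = P^{\frac{3}{2}}$
$-2532740 - \left(n{\left(W{\left(21 \right)} \right)} - m{\left(107 \right)}\right) = -2532740 - \left(\left(\sqrt{35}\right)^{\frac{3}{2}} - \left(343 + 107\right)\right) = -2532740 - \left(35^{\frac{3}{4}} - 450\right) = -2532740 - \left(-450 + 35^{\frac{3}{4}}\right) = -2532740 + \left(450 - 35^{\frac{3}{4}}\right) = -2532290 - 35^{\frac{3}{4}}$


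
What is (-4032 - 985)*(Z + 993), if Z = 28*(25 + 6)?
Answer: -9336637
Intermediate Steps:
Z = 868 (Z = 28*31 = 868)
(-4032 - 985)*(Z + 993) = (-4032 - 985)*(868 + 993) = -5017*1861 = -9336637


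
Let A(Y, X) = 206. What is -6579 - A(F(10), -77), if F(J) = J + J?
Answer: -6785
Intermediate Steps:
F(J) = 2*J
-6579 - A(F(10), -77) = -6579 - 1*206 = -6579 - 206 = -6785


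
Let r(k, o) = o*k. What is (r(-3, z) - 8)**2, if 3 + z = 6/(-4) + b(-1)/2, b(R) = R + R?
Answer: 289/4 ≈ 72.250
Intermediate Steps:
b(R) = 2*R
z = -11/2 (z = -3 + (6/(-4) + (2*(-1))/2) = -3 + (6*(-1/4) - 2*1/2) = -3 + (-3/2 - 1) = -3 - 5/2 = -11/2 ≈ -5.5000)
r(k, o) = k*o
(r(-3, z) - 8)**2 = (-3*(-11/2) - 8)**2 = (33/2 - 8)**2 = (17/2)**2 = 289/4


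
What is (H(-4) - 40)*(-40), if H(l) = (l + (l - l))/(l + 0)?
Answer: 1560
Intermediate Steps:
H(l) = 1 (H(l) = (l + 0)/l = l/l = 1)
(H(-4) - 40)*(-40) = (1 - 40)*(-40) = -39*(-40) = 1560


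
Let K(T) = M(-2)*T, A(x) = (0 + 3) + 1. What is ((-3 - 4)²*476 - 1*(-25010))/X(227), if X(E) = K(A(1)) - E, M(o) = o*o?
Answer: -48334/211 ≈ -229.07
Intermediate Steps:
M(o) = o²
A(x) = 4 (A(x) = 3 + 1 = 4)
K(T) = 4*T (K(T) = (-2)²*T = 4*T)
X(E) = 16 - E (X(E) = 4*4 - E = 16 - E)
((-3 - 4)²*476 - 1*(-25010))/X(227) = ((-3 - 4)²*476 - 1*(-25010))/(16 - 1*227) = ((-7)²*476 + 25010)/(16 - 227) = (49*476 + 25010)/(-211) = (23324 + 25010)*(-1/211) = 48334*(-1/211) = -48334/211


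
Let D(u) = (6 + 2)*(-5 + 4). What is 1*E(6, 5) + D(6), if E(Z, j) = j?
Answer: -3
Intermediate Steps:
D(u) = -8 (D(u) = 8*(-1) = -8)
1*E(6, 5) + D(6) = 1*5 - 8 = 5 - 8 = -3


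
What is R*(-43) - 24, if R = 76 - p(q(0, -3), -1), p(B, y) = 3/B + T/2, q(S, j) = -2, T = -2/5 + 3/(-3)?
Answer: -16933/5 ≈ -3386.6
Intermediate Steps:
T = -7/5 (T = -2*⅕ + 3*(-⅓) = -⅖ - 1 = -7/5 ≈ -1.4000)
p(B, y) = -7/10 + 3/B (p(B, y) = 3/B - 7/5/2 = 3/B - 7/5*½ = 3/B - 7/10 = -7/10 + 3/B)
R = 391/5 (R = 76 - (-7/10 + 3/(-2)) = 76 - (-7/10 + 3*(-½)) = 76 - (-7/10 - 3/2) = 76 - 1*(-11/5) = 76 + 11/5 = 391/5 ≈ 78.200)
R*(-43) - 24 = (391/5)*(-43) - 24 = -16813/5 - 24 = -16933/5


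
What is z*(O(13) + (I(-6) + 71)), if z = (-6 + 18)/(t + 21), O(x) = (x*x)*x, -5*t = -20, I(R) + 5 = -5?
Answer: 27096/25 ≈ 1083.8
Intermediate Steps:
I(R) = -10 (I(R) = -5 - 5 = -10)
t = 4 (t = -1/5*(-20) = 4)
O(x) = x**3 (O(x) = x**2*x = x**3)
z = 12/25 (z = (-6 + 18)/(4 + 21) = 12/25 ≈ 0.48000)
z*(O(13) + (I(-6) + 71)) = 12*(13**3 + (-10 + 71))/25 = 12*(2197 + 61)/25 = (12/25)*2258 = 27096/25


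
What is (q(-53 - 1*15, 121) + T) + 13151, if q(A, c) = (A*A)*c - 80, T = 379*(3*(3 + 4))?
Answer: 580534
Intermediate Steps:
T = 7959 (T = 379*(3*7) = 379*21 = 7959)
q(A, c) = -80 + c*A**2 (q(A, c) = A**2*c - 80 = c*A**2 - 80 = -80 + c*A**2)
(q(-53 - 1*15, 121) + T) + 13151 = ((-80 + 121*(-53 - 1*15)**2) + 7959) + 13151 = ((-80 + 121*(-53 - 15)**2) + 7959) + 13151 = ((-80 + 121*(-68)**2) + 7959) + 13151 = ((-80 + 121*4624) + 7959) + 13151 = ((-80 + 559504) + 7959) + 13151 = (559424 + 7959) + 13151 = 567383 + 13151 = 580534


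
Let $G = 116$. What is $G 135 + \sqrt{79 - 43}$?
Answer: $15666$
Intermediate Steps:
$G 135 + \sqrt{79 - 43} = 116 \cdot 135 + \sqrt{79 - 43} = 15660 + \sqrt{36} = 15660 + 6 = 15666$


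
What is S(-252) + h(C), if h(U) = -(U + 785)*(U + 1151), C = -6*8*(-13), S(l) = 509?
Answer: -2500466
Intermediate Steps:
C = 624 (C = -48*(-13) = 624)
h(U) = -(785 + U)*(1151 + U)
S(-252) + h(C) = 509 + (-903535 - 1*624² - 1936*624) = 509 + (-903535 - 1*389376 - 1208064) = 509 + (-903535 - 389376 - 1208064) = 509 - 2500975 = -2500466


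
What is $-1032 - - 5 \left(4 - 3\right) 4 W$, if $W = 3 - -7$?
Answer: $-832$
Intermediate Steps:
$W = 10$ ($W = 3 + 7 = 10$)
$-1032 - - 5 \left(4 - 3\right) 4 W = -1032 - - 5 \left(4 - 3\right) 4 \cdot 10 = -1032 - - 5 \cdot 1 \cdot 4 \cdot 10 = -1032 - \left(-5\right) 4 \cdot 10 = -1032 - \left(-20\right) 10 = -1032 - -200 = -1032 + 200 = -832$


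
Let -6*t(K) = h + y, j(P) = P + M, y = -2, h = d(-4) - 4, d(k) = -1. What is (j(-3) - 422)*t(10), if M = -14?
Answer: -3073/6 ≈ -512.17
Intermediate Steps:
h = -5 (h = -1 - 4 = -5)
j(P) = -14 + P (j(P) = P - 14 = -14 + P)
t(K) = 7/6 (t(K) = -(-5 - 2)/6 = -⅙*(-7) = 7/6)
(j(-3) - 422)*t(10) = ((-14 - 3) - 422)*(7/6) = (-17 - 422)*(7/6) = -439*7/6 = -3073/6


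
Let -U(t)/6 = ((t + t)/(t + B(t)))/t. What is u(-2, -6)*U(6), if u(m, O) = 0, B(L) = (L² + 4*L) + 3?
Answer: 0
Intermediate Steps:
B(L) = 3 + L² + 4*L
U(t) = -12/(3 + t² + 5*t) (U(t) = -6*(t + t)/(t + (3 + t² + 4*t))/t = -6*(2*t)/(3 + t² + 5*t)/t = -6*2*t/(3 + t² + 5*t)/t = -12/(3 + t² + 5*t))
u(-2, -6)*U(6) = 0*(-12/(3 + 6² + 5*6)) = 0*(-12/(3 + 36 + 30)) = 0*(-12/69) = 0*(-12*1/69) = 0*(-4/23) = 0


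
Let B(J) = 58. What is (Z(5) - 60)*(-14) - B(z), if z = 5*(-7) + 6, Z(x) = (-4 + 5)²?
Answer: 768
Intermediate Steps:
Z(x) = 1 (Z(x) = 1² = 1)
z = -29 (z = -35 + 6 = -29)
(Z(5) - 60)*(-14) - B(z) = (1 - 60)*(-14) - 1*58 = -59*(-14) - 58 = 826 - 58 = 768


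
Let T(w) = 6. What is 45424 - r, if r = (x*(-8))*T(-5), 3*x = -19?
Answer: 45120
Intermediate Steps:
x = -19/3 (x = (1/3)*(-19) = -19/3 ≈ -6.3333)
r = 304 (r = -19/3*(-8)*6 = (152/3)*6 = 304)
45424 - r = 45424 - 1*304 = 45424 - 304 = 45120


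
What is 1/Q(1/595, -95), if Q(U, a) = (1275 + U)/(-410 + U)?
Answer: -243949/758626 ≈ -0.32157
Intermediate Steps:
Q(U, a) = (1275 + U)/(-410 + U)
1/Q(1/595, -95) = 1/((1275 + 1/595)/(-410 + 1/595)) = 1/((758626/595)/(-243949/595)) = 1/(-595/243949*758626/595) = 1/(-758626/243949) = -243949/758626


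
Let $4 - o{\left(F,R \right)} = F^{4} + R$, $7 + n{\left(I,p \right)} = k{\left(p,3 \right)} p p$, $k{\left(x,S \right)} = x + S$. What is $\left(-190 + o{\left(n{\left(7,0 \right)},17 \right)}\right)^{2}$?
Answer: $6780816$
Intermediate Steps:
$k{\left(x,S \right)} = S + x$
$n{\left(I,p \right)} = -7 + p^{2} \left(3 + p\right)$ ($n{\left(I,p \right)} = -7 + \left(3 + p\right) p p = -7 + p \left(3 + p\right) p = -7 + p^{2} \left(3 + p\right)$)
$o{\left(F,R \right)} = 4 - R - F^{4}$ ($o{\left(F,R \right)} = 4 - \left(F^{4} + R\right) = 4 - \left(R + F^{4}\right) = 4 - R - F^{4}$)
$\left(-190 + o{\left(n{\left(7,0 \right)},17 \right)}\right)^{2} = \left(-190 - \left(13 + \left(-7 + 0^{2} \left(3 + 0\right)\right)^{4}\right)\right)^{2} = \left(-190 - \left(13 + \left(-7 + 0 \cdot 3\right)^{4}\right)\right)^{2} = \left(-190 - \left(13 + \left(-7 + 0\right)^{4}\right)\right)^{2} = \left(-190 - 2414\right)^{2} = \left(-2604\right)^{2} = 6780816$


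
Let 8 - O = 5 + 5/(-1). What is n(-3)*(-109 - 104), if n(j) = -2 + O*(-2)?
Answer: 3834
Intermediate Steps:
O = 8 (O = 8 - (5 + 5/(-1)) = 8 - (5 + 5*(-1)) = 8 - (5 - 5) = 8 - 1*0 = 8 + 0 = 8)
n(j) = -18 (n(j) = -2 + 8*(-2) = -2 - 16 = -18)
n(-3)*(-109 - 104) = -18*(-109 - 104) = -18*(-213) = 3834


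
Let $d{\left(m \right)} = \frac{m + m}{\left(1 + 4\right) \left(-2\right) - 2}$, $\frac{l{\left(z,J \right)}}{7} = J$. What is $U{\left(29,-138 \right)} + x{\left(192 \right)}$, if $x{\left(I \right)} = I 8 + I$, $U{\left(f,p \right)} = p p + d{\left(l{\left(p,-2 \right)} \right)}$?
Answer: $\frac{62323}{3} \approx 20774.0$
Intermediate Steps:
$l{\left(z,J \right)} = 7 J$
$d{\left(m \right)} = - \frac{m}{6}$ ($d{\left(m \right)} = \frac{2 m}{5 \left(-2\right) - 2} = \frac{2 m}{-10 - 2} = \frac{2 m}{-12} = 2 m \left(- \frac{1}{12}\right) = - \frac{m}{6}$)
$U{\left(f,p \right)} = \frac{7}{3} + p^{2}$ ($U{\left(f,p \right)} = p p - \frac{7 \left(-2\right)}{6} = p^{2} - - \frac{7}{3} = p^{2} + \frac{7}{3} = \frac{7}{3} + p^{2}$)
$x{\left(I \right)} = 9 I$ ($x{\left(I \right)} = 8 I + I = 9 I$)
$U{\left(29,-138 \right)} + x{\left(192 \right)} = \left(\frac{7}{3} + \left(-138\right)^{2}\right) + 9 \cdot 192 = \left(\frac{7}{3} + 19044\right) + 1728 = \frac{57139}{3} + 1728 = \frac{62323}{3}$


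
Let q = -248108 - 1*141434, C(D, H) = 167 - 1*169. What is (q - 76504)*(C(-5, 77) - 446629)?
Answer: 208150591026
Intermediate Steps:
C(D, H) = -2 (C(D, H) = 167 - 169 = -2)
q = -389542 (q = -248108 - 141434 = -389542)
(q - 76504)*(C(-5, 77) - 446629) = (-389542 - 76504)*(-2 - 446629) = -466046*(-446631) = 208150591026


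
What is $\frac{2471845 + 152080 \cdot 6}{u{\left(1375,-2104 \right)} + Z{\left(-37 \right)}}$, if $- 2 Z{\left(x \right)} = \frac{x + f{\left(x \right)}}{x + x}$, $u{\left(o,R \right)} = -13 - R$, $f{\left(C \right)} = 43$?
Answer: $\frac{250440050}{154737} \approx 1618.5$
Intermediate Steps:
$Z{\left(x \right)} = - \frac{43 + x}{4 x}$ ($Z{\left(x \right)} = - \frac{\left(x + 43\right) \frac{1}{x + x}}{2} = - \frac{\left(43 + x\right) \frac{1}{2 x}}{2} = - \frac{\frac{1}{2} \frac{1}{x} \left(43 + x\right)}{2} = - \frac{43 + x}{4 x}$)
$\frac{2471845 + 152080 \cdot 6}{u{\left(1375,-2104 \right)} + Z{\left(-37 \right)}} = \frac{2471845 + 152080 \cdot 6}{\left(-13 - -2104\right) + \frac{-43 - -37}{4 \left(-37\right)}} = \frac{2471845 + 912480}{\left(-13 + 2104\right) + \frac{1}{4} \left(- \frac{1}{37}\right) \left(-43 + 37\right)} = \frac{3384325}{2091 + \frac{1}{4} \left(- \frac{1}{37}\right) \left(-6\right)} = \frac{3384325}{2091 + \frac{3}{74}} = \frac{3384325}{\frac{154737}{74}} = 3384325 \cdot \frac{74}{154737} = \frac{250440050}{154737}$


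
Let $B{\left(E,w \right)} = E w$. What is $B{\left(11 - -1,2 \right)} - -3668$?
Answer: $3692$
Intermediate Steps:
$B{\left(11 - -1,2 \right)} - -3668 = \left(11 - -1\right) 2 - -3668 = \left(11 + 1\right) 2 + 3668 = 12 \cdot 2 + 3668 = 24 + 3668 = 3692$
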